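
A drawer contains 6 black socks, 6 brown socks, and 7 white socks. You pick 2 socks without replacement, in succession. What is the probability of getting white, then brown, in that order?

7/57

Multiply the probability of each draw given the previous ones:
P = 7/19 × 6/18 = 42/342 = 7/57.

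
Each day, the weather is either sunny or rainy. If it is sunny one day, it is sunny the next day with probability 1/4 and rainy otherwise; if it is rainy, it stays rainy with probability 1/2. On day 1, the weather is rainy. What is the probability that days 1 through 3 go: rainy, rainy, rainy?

1/4

Day 1 is given. For each transition, use the conditional probability from the current state:
P(rainy | rainy) = 1/2; P(rainy | rainy) = 1/2.
P = 1/2 × 1/2 = 1/4.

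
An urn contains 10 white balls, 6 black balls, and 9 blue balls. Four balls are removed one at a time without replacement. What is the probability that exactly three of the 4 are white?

36/253

One ordering (white drawn first) has probability 10/25 × 9/24 × 8/23 × 15/22 = 10800/303600 = 9/253.
There are C(4,3) = 4 such orderings, each equally likely, so P = 4 × 9/253 = 36/253.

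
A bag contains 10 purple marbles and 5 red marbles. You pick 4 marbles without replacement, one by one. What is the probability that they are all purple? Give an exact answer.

2/13

P(all purple) = 10/15 × 9/14 × 8/13 × 7/12 = 5040/32760 = 2/13.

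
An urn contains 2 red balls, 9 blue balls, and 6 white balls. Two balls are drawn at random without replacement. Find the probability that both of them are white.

P = 6/17 × 5/16 = 30/272 = 15/136.

15/136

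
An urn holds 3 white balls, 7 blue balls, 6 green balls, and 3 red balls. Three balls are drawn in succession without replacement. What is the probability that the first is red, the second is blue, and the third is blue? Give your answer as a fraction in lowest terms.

Multiply the probability of each draw given the previous ones:
P = 3/19 × 7/18 × 6/17 = 126/5814 = 7/323.

7/323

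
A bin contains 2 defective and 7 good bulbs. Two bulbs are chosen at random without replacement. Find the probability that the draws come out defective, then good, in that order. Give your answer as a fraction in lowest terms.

Chain rule:
P = 2/9 × 7/8 = 14/72 = 7/36.

7/36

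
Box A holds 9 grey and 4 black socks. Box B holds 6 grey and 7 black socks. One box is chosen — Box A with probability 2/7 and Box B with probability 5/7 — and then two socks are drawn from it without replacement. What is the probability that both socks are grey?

7/26

From Box A: P(both grey) = (9/13)(8/12) = 6/13.
From Box B: P(both grey) = (6/13)(5/12) = 5/26.
Total probability = (2/7)(6/13) + (5/7)(5/26) = 7/26.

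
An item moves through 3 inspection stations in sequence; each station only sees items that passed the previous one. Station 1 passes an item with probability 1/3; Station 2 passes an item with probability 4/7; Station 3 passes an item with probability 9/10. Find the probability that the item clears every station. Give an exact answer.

6/35

Multiplying along the chain,
P = 1/3 × 4/7 × 9/10 = 36/210 = 6/35.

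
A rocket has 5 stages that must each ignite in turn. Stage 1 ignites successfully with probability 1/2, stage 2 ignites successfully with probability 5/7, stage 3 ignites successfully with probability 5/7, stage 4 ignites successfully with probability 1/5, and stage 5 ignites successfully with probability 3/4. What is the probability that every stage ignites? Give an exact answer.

15/392

Each stage is reached only if all earlier stages succeed, so
P = 1/2 × 5/7 × 5/7 × 1/5 × 3/4 = 75/1960 = 15/392.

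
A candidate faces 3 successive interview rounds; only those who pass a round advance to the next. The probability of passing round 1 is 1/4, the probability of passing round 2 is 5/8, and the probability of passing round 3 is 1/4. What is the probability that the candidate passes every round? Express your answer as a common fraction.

5/128

Each stage is reached only if all earlier stages succeed, so
P = 1/4 × 5/8 × 1/4 = 5/128.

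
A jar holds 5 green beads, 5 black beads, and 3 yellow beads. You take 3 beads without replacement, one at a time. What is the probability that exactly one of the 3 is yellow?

135/286

One ordering (yellow drawn first) has probability 3/13 × 10/12 × 9/11 = 270/1716 = 45/286.
There are C(3,1) = 3 such orderings, each equally likely, so P = 3 × 45/286 = 135/286.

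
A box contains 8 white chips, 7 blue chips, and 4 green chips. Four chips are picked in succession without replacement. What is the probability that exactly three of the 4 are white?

154/969

One ordering (white drawn first) has probability 8/19 × 7/18 × 6/17 × 11/16 = 3696/93024 = 77/1938.
There are C(4,3) = 4 such orderings, each equally likely, so P = 4 × 77/1938 = 154/969.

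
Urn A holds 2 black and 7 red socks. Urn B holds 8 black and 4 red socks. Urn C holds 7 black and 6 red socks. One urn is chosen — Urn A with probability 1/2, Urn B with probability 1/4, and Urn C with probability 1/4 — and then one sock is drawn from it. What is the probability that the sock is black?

From Urn A: P(black) = 2/9.
From Urn B: P(black) = 8/12.
From Urn C: P(black) = 7/13.
Total probability = (1/2)(2/9) + (1/4)(8/12) + (1/4)(7/13) = 193/468.

193/468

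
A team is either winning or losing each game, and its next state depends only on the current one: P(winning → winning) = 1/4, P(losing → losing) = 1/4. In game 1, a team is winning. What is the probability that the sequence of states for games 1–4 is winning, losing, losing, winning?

Game 1 is given. For each transition, use the conditional probability from the current state:
P(losing | winning) = 3/4; P(losing | losing) = 1/4; P(winning | losing) = 3/4.
P = 3/4 × 1/4 × 3/4 = 9/64.

9/64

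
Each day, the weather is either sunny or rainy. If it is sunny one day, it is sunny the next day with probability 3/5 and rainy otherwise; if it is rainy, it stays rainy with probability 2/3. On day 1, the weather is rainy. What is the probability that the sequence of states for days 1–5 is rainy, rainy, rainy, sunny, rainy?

Day 1 is given. For each transition, use the conditional probability from the current state:
P(rainy | rainy) = 2/3; P(rainy | rainy) = 2/3; P(sunny | rainy) = 1/3; P(rainy | sunny) = 2/5.
P = 2/3 × 2/3 × 1/3 × 2/5 = 8/135.

8/135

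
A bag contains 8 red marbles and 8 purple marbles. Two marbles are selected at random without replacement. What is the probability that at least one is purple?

23/30

P(no purple) = 8/16 × 7/15 = 56/240 = 7/30.
P(at least one) = 1 − 7/30 = 23/30.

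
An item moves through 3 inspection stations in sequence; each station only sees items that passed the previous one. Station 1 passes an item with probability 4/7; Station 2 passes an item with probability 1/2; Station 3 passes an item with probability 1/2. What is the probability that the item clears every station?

Multiplying along the chain,
P = 4/7 × 1/2 × 1/2 = 4/28 = 1/7.

1/7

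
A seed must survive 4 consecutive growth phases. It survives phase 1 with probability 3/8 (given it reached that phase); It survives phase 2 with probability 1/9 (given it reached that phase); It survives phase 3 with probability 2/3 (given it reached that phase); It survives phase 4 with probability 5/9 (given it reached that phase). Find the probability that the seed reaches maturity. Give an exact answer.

The events are sequential, so multiply the conditional probabilities:
P = 3/8 × 1/9 × 2/3 × 5/9 = 30/1944 = 5/324.

5/324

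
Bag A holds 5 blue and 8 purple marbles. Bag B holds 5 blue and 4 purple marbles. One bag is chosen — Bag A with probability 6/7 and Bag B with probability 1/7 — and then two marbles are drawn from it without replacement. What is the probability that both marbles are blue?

35/234

From Bag A: P(both blue) = (5/13)(4/12) = 5/39.
From Bag B: P(both blue) = (5/9)(4/8) = 5/18.
Total probability = (6/7)(5/39) + (1/7)(5/18) = 35/234.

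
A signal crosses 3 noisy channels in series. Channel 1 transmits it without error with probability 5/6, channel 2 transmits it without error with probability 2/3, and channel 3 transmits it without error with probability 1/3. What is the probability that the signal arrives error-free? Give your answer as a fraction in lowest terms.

5/27

The events are sequential, so multiply the conditional probabilities:
P = 5/6 × 2/3 × 1/3 = 10/54 = 5/27.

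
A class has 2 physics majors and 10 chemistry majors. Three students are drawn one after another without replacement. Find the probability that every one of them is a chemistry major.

6/11

P = 10/12 × 9/11 × 8/10 = 720/1320 = 6/11.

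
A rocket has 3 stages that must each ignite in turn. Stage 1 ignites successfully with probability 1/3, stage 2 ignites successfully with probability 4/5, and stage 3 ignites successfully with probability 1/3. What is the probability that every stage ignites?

4/45

Multiplying along the chain,
P = 1/3 × 4/5 × 1/3 = 4/45.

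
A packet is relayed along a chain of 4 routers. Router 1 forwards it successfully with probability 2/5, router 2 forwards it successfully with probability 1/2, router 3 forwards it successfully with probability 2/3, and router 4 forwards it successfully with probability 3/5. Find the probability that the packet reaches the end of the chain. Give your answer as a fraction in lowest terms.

2/25

The events are sequential, so multiply the conditional probabilities:
P = 2/5 × 1/2 × 2/3 × 3/5 = 12/150 = 2/25.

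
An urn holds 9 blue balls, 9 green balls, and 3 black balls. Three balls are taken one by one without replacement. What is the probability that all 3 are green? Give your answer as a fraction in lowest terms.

6/95

P(every draw is green) = 9/21 × 8/20 × 7/19 = 504/7980 = 6/95.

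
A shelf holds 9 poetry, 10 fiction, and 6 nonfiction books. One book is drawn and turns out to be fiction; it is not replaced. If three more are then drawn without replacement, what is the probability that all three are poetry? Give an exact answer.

After the first draw, 9 of the remaining 24 books are poetry.
P = 9/24 × 8/23 × 7/22 = 504/12144 = 21/506.

21/506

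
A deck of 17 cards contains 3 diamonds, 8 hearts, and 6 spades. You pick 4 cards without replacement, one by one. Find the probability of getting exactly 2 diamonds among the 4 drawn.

39/340

One ordering (diamonds drawn first) has probability 3/17 × 2/16 × 14/15 × 13/14 = 1092/57120 = 13/680.
There are C(4,2) = 6 such orderings, each equally likely, so P = 6 × 13/680 = 39/340.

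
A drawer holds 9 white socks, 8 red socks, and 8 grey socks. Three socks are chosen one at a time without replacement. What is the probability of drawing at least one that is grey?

P(no grey) = 17/25 × 16/24 × 15/23 = 4080/13800 = 34/115.
P(at least one) = 1 − 34/115 = 81/115.

81/115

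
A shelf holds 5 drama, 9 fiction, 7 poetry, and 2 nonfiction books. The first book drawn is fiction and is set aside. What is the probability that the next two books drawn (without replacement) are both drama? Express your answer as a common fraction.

10/231

With the first book removed, 5 drama remain out of 22.
P = 5/22 × 4/21 = 20/462 = 10/231.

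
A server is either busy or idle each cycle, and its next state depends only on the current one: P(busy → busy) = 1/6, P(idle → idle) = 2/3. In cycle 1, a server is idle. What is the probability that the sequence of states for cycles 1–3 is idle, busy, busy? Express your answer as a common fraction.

1/18

Cycle 1 is given. For each transition, use the conditional probability from the current state:
P(busy | idle) = 1/3; P(busy | busy) = 1/6.
P = 1/3 × 1/6 = 1/18.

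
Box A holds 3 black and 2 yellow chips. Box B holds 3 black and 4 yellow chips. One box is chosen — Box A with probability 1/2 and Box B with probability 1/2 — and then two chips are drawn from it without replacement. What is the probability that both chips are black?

31/140

From Box A: P(both black) = (3/5)(2/4) = 3/10.
From Box B: P(both black) = (3/7)(2/6) = 1/7.
Total probability = (1/2)(3/10) + (1/2)(1/7) = 31/140.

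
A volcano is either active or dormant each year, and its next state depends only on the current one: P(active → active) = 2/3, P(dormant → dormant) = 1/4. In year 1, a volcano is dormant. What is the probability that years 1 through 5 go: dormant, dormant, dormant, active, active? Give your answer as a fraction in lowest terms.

1/32

Year 1 is given. For each transition, use the conditional probability from the current state:
P(dormant | dormant) = 1/4; P(dormant | dormant) = 1/4; P(active | dormant) = 3/4; P(active | active) = 2/3.
P = 1/4 × 1/4 × 3/4 × 2/3 = 6/192 = 1/32.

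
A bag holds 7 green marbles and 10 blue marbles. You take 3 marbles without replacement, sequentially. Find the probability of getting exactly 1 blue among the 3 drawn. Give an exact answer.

One ordering (blue drawn first) has probability 10/17 × 7/16 × 6/15 = 420/4080 = 7/68.
There are C(3,1) = 3 such orderings, each equally likely, so P = 3 × 7/68 = 21/68.

21/68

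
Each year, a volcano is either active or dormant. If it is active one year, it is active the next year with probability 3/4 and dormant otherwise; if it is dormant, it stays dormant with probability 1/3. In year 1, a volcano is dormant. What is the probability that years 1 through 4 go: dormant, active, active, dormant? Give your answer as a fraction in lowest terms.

1/8

Year 1 is given. For each transition, use the conditional probability from the current state:
P(active | dormant) = 2/3; P(active | active) = 3/4; P(dormant | active) = 1/4.
P = 2/3 × 3/4 × 1/4 = 6/48 = 1/8.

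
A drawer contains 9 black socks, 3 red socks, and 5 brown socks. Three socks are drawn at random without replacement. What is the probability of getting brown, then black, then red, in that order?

Chain rule:
P = 5/17 × 9/16 × 3/15 = 135/4080 = 9/272.

9/272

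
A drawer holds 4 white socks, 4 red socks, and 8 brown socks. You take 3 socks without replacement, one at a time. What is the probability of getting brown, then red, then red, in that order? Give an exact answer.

1/35

Chain rule:
P = 8/16 × 4/15 × 3/14 = 96/3360 = 1/35.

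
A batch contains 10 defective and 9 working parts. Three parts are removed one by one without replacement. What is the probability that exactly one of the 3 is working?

135/323

One ordering (working drawn first) has probability 9/19 × 10/18 × 9/17 = 810/5814 = 45/323.
There are C(3,1) = 3 such orderings, each equally likely, so P = 3 × 45/323 = 135/323.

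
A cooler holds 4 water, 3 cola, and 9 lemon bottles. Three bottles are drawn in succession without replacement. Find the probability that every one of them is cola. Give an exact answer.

1/560

P = 3/16 × 2/15 × 1/14 = 6/3360 = 1/560.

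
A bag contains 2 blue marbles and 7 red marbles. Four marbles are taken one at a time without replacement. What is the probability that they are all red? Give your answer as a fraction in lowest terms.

5/18

P(all red) = 7/9 × 6/8 × 5/7 × 4/6 = 840/3024 = 5/18.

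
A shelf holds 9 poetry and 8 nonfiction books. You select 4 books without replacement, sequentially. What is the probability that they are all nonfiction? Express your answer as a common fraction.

P(all nonfiction) = 8/17 × 7/16 × 6/15 × 5/14 = 1680/57120 = 1/34.

1/34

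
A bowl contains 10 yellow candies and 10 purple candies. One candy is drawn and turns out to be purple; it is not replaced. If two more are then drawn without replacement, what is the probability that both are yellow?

5/19

With the first candy removed, 10 yellow remain out of 19.
P = 10/19 × 9/18 = 90/342 = 5/19.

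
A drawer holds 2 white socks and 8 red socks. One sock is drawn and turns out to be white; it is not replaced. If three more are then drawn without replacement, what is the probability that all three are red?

After the first draw, 8 of the remaining 9 socks are red.
P = 8/9 × 7/8 × 6/7 = 336/504 = 2/3.

2/3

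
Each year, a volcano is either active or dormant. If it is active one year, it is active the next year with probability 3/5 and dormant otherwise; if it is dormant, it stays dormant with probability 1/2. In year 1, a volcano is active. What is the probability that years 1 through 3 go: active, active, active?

9/25

Year 1 is given. For each transition, use the conditional probability from the current state:
P(active | active) = 3/5; P(active | active) = 3/5.
P = 3/5 × 3/5 = 9/25.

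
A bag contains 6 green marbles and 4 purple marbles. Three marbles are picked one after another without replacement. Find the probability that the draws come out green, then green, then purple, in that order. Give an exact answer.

Multiply the probability of each draw given the previous ones:
P = 6/10 × 5/9 × 4/8 = 120/720 = 1/6.

1/6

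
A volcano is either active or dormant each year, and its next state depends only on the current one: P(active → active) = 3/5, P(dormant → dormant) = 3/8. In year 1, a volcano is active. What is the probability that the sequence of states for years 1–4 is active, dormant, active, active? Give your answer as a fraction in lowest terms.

3/20

Year 1 is given. For each transition, use the conditional probability from the current state:
P(dormant | active) = 2/5; P(active | dormant) = 5/8; P(active | active) = 3/5.
P = 2/5 × 5/8 × 3/5 = 30/200 = 3/20.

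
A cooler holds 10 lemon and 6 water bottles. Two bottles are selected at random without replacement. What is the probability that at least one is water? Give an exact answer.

P(no water) = 10/16 × 9/15 = 90/240 = 3/8.
P(at least one) = 1 − 3/8 = 5/8.

5/8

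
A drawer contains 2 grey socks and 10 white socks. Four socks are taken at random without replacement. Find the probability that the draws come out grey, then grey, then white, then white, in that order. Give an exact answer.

Chain rule:
P = 2/12 × 1/11 × 10/10 × 9/9 = 180/11880 = 1/66.

1/66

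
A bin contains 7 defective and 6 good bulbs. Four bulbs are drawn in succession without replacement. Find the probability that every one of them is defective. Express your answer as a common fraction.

7/143

P = 7/13 × 6/12 × 5/11 × 4/10 = 840/17160 = 7/143.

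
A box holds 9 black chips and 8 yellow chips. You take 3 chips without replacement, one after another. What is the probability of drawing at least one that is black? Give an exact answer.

78/85

P(no black) = 8/17 × 7/16 × 6/15 = 336/4080 = 7/85.
P(at least one) = 1 − 7/85 = 78/85.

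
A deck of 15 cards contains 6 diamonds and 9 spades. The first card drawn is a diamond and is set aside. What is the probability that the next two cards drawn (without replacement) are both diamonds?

10/91

After the first draw, 5 of the remaining 14 cards are diamonds.
P = 5/14 × 4/13 = 20/182 = 10/91.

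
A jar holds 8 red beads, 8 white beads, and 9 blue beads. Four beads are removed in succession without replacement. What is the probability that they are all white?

P = 8/25 × 7/24 × 6/23 × 5/22 = 1680/303600 = 7/1265.

7/1265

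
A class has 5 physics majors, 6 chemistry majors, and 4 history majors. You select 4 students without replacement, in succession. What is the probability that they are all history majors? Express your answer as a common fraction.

P = 4/15 × 3/14 × 2/13 × 1/12 = 24/32760 = 1/1365.

1/1365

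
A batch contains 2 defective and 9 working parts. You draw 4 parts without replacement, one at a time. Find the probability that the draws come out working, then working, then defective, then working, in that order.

Multiply the probability of each draw given the previous ones:
P = 9/11 × 8/10 × 2/9 × 7/8 = 1008/7920 = 7/55.

7/55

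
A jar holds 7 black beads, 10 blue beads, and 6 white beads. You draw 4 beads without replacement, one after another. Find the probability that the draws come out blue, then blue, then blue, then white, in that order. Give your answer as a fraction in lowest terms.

36/1771

Multiply the probability of each draw given the previous ones:
P = 10/23 × 9/22 × 8/21 × 6/20 = 4320/212520 = 36/1771.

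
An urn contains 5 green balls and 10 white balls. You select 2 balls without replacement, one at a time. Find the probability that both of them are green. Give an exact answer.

P(all green) = 5/15 × 4/14 = 20/210 = 2/21.

2/21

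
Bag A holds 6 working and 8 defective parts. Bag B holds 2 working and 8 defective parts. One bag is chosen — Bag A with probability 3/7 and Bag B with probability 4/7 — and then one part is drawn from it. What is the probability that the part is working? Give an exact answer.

From Bag A: P(working) = 6/14.
From Bag B: P(working) = 2/10.
Total probability = (3/7)(6/14) + (4/7)(2/10) = 73/245.

73/245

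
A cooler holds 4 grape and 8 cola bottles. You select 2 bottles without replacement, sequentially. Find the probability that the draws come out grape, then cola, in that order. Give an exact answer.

Chain rule:
P = 4/12 × 8/11 = 32/132 = 8/33.

8/33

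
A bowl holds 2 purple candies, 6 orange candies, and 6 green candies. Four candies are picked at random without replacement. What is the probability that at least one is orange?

P(no orange) = 8/14 × 7/13 × 6/12 × 5/11 = 1680/24024 = 10/143.
P(at least one) = 1 − 10/143 = 133/143.

133/143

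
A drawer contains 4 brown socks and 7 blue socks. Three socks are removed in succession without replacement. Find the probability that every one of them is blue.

7/33

P(every draw is blue) = 7/11 × 6/10 × 5/9 = 210/990 = 7/33.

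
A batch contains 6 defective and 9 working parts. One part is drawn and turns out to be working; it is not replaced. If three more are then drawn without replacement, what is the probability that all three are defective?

5/91

With the first part removed, 6 defective remain out of 14.
P = 6/14 × 5/13 × 4/12 = 120/2184 = 5/91.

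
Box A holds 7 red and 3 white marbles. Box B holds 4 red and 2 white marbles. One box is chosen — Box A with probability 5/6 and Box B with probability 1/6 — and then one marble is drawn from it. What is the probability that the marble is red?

From Box A: P(red) = 7/10.
From Box B: P(red) = 4/6.
Total probability = (5/6)(7/10) + (1/6)(4/6) = 25/36.

25/36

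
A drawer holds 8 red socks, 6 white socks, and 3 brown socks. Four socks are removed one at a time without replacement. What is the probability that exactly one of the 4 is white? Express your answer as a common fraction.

One ordering (white drawn first) has probability 6/17 × 11/16 × 10/15 × 9/14 = 5940/57120 = 99/952.
There are C(4,1) = 4 such orderings, each equally likely, so P = 4 × 99/952 = 99/238.

99/238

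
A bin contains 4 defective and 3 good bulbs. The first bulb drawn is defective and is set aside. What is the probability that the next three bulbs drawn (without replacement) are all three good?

With the first bulb removed, 3 good remain out of 6.
P = 3/6 × 2/5 × 1/4 = 6/120 = 1/20.

1/20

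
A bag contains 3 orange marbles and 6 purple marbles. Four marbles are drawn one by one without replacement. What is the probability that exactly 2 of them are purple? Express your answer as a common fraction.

One ordering (purple drawn first) has probability 6/9 × 5/8 × 3/7 × 2/6 = 180/3024 = 5/84.
There are C(4,2) = 6 such orderings, each equally likely, so P = 6 × 5/84 = 5/14.

5/14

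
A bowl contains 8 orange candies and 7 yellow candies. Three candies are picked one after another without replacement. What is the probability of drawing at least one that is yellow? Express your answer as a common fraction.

57/65

P(no yellow) = 8/15 × 7/14 × 6/13 = 336/2730 = 8/65.
P(at least one) = 1 − 8/65 = 57/65.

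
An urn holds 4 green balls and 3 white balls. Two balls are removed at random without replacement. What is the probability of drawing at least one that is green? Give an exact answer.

6/7

P(no green) = 3/7 × 2/6 = 6/42 = 1/7.
P(at least one) = 1 − 1/7 = 6/7.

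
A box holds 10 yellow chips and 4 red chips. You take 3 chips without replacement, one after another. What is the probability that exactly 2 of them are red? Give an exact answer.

15/91

One ordering (red drawn first) has probability 4/14 × 3/13 × 10/12 = 120/2184 = 5/91.
There are C(3,2) = 3 such orderings, each equally likely, so P = 3 × 5/91 = 15/91.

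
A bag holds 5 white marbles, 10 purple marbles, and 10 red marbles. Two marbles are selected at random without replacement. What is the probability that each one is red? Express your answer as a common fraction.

P(every draw is red) = 10/25 × 9/24 = 90/600 = 3/20.

3/20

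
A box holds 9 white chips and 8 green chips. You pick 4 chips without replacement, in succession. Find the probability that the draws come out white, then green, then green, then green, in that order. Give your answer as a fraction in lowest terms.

9/170

Multiply the probability of each draw given the previous ones:
P = 9/17 × 8/16 × 7/15 × 6/14 = 3024/57120 = 9/170.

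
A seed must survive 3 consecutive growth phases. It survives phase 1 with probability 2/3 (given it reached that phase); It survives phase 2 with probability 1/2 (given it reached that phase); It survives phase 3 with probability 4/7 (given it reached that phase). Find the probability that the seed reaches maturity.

Each stage is reached only if all earlier stages succeed, so
P = 2/3 × 1/2 × 4/7 = 8/42 = 4/21.

4/21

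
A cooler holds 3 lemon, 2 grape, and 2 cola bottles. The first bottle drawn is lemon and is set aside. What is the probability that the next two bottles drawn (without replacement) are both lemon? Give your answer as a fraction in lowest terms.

1/15

With the first bottle removed, 2 lemon remain out of 6.
P = 2/6 × 1/5 = 2/30 = 1/15.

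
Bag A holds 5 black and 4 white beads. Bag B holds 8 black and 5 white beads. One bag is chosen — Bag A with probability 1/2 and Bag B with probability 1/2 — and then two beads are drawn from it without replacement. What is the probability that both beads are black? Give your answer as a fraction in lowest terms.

From Bag A: P(both black) = (5/9)(4/8) = 5/18.
From Bag B: P(both black) = (8/13)(7/12) = 14/39.
Total probability = (1/2)(5/18) + (1/2)(14/39) = 149/468.

149/468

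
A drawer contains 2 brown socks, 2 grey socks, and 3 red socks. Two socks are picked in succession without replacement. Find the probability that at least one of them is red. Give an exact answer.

P(no red) = 4/7 × 3/6 = 12/42 = 2/7.
P(at least one) = 1 − 2/7 = 5/7.

5/7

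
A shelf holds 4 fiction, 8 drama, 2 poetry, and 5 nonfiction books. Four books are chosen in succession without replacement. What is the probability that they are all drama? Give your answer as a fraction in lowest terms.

P(every draw is drama) = 8/19 × 7/18 × 6/17 × 5/16 = 1680/93024 = 35/1938.

35/1938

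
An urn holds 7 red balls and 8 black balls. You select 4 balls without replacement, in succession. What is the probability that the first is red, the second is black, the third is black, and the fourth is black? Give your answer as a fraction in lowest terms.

14/195

Each draw changes the counts, so multiply the conditional probabilities along the sequence:
P = 7/15 × 8/14 × 7/13 × 6/12 = 2352/32760 = 14/195.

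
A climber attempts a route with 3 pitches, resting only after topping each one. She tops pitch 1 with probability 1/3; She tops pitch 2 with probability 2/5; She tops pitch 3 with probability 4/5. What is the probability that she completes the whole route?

The events are sequential, so multiply the conditional probabilities:
P = 1/3 × 2/5 × 4/5 = 8/75.

8/75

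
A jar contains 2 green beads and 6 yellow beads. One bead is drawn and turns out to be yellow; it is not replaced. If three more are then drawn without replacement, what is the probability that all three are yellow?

With the first bead removed, 5 yellow remain out of 7.
P = 5/7 × 4/6 × 3/5 = 60/210 = 2/7.

2/7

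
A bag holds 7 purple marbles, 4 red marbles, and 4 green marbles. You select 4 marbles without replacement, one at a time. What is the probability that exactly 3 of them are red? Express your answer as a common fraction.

One ordering (red drawn first) has probability 4/15 × 3/14 × 2/13 × 11/12 = 264/32760 = 11/1365.
There are C(4,3) = 4 such orderings, each equally likely, so P = 4 × 11/1365 = 44/1365.

44/1365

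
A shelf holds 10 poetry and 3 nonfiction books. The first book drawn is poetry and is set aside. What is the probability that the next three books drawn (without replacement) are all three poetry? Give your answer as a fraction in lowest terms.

After the first draw, 9 of the remaining 12 books are poetry.
P = 9/12 × 8/11 × 7/10 = 504/1320 = 21/55.

21/55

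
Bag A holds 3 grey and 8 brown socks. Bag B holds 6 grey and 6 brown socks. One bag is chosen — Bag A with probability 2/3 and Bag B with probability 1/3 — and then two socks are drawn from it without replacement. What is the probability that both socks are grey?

37/330

From Bag A: P(both grey) = (3/11)(2/10) = 3/55.
From Bag B: P(both grey) = (6/12)(5/11) = 5/22.
Total probability = (2/3)(3/55) + (1/3)(5/22) = 37/330.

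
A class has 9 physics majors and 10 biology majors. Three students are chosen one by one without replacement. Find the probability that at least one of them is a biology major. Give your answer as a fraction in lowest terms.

295/323

P(no biology majors) = 9/19 × 8/18 × 7/17 = 504/5814 = 28/323.
P(at least one) = 1 − 28/323 = 295/323.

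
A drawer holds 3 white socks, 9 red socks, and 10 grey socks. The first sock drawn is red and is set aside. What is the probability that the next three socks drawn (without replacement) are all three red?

With the first sock removed, 8 red remain out of 21.
P = 8/21 × 7/20 × 6/19 = 336/7980 = 4/95.

4/95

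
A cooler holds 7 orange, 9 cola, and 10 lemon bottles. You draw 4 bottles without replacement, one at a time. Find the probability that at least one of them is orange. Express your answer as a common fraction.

P(no orange) = 19/26 × 18/25 × 17/24 × 16/23 = 93024/358800 = 1938/7475.
P(at least one) = 1 − 1938/7475 = 5537/7475.

5537/7475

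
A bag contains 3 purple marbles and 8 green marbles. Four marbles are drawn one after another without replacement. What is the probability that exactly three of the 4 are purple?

4/165

One ordering (purple drawn first) has probability 3/11 × 2/10 × 1/9 × 8/8 = 48/7920 = 1/165.
There are C(4,3) = 4 such orderings, each equally likely, so P = 4 × 1/165 = 4/165.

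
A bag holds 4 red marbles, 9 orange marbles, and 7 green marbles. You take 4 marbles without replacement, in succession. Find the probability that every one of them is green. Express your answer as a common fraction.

P(every draw is green) = 7/20 × 6/19 × 5/18 × 4/17 = 840/116280 = 7/969.

7/969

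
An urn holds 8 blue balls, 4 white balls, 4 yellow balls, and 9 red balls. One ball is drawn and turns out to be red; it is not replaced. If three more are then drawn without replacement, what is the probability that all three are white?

1/506

With the first ball removed, 4 white remain out of 24.
P = 4/24 × 3/23 × 2/22 = 24/12144 = 1/506.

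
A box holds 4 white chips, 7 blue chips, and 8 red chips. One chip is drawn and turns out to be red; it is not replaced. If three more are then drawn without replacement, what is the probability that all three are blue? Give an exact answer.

With the first chip removed, 7 blue remain out of 18.
P = 7/18 × 6/17 × 5/16 = 210/4896 = 35/816.

35/816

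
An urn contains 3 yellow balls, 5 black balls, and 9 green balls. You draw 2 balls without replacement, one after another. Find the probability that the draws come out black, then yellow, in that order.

Each draw changes the counts, so multiply the conditional probabilities along the sequence:
P = 5/17 × 3/16 = 15/272.

15/272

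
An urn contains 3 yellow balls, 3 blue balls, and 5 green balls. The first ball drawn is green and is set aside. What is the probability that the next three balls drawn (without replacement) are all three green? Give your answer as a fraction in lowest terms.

1/30

With the first ball removed, 4 green remain out of 10.
P = 4/10 × 3/9 × 2/8 = 24/720 = 1/30.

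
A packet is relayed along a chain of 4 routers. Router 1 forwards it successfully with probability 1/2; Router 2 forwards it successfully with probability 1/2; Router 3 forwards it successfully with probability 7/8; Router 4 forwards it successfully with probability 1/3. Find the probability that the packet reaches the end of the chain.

The events are sequential, so multiply the conditional probabilities:
P = 1/2 × 1/2 × 7/8 × 1/3 = 7/96.

7/96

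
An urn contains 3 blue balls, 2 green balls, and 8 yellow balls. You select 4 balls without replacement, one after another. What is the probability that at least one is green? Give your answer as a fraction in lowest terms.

7/13

P(no green) = 11/13 × 10/12 × 9/11 × 8/10 = 7920/17160 = 6/13.
P(at least one) = 1 − 6/13 = 7/13.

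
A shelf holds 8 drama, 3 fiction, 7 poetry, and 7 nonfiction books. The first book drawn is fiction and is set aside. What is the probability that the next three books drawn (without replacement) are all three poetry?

35/2024

After the first draw, 7 of the remaining 24 books are poetry.
P = 7/24 × 6/23 × 5/22 = 210/12144 = 35/2024.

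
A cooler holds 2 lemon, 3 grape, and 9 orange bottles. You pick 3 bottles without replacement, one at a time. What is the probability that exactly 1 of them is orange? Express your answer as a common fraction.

One ordering (orange drawn first) has probability 9/14 × 5/13 × 4/12 = 180/2184 = 15/182.
There are C(3,1) = 3 such orderings, each equally likely, so P = 3 × 15/182 = 45/182.

45/182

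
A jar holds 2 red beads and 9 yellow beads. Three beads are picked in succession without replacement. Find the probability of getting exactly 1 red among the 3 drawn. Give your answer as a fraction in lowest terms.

One ordering (red drawn first) has probability 2/11 × 9/10 × 8/9 = 144/990 = 8/55.
There are C(3,1) = 3 such orderings, each equally likely, so P = 3 × 8/55 = 24/55.

24/55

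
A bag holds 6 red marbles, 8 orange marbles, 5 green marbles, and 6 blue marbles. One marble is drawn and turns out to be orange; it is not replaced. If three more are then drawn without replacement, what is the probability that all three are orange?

35/2024

After the first draw, 7 of the remaining 24 marbles are orange.
P = 7/24 × 6/23 × 5/22 = 210/12144 = 35/2024.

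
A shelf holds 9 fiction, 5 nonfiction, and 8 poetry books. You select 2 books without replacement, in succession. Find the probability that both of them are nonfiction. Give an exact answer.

10/231

P(all nonfiction) = 5/22 × 4/21 = 20/462 = 10/231.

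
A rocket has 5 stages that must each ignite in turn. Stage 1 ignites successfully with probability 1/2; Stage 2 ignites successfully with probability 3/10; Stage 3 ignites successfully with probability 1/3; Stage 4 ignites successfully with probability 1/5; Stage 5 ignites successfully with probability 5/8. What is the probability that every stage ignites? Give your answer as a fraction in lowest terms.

1/160

The events are sequential, so multiply the conditional probabilities:
P = 1/2 × 3/10 × 1/3 × 1/5 × 5/8 = 15/2400 = 1/160.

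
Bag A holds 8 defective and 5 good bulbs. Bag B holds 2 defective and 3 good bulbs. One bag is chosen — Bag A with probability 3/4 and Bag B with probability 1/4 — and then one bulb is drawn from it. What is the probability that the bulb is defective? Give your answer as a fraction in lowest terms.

From Bag A: P(defective) = 8/13.
From Bag B: P(defective) = 2/5.
Total probability = (3/4)(8/13) + (1/4)(2/5) = 73/130.

73/130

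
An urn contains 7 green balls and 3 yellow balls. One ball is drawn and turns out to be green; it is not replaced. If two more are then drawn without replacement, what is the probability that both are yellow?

1/12

With the first ball removed, 3 yellow remain out of 9.
P = 3/9 × 2/8 = 6/72 = 1/12.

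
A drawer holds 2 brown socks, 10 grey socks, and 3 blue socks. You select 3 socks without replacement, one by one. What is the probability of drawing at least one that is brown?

P(no brown) = 13/15 × 12/14 × 11/13 = 1716/2730 = 22/35.
P(at least one) = 1 − 22/35 = 13/35.

13/35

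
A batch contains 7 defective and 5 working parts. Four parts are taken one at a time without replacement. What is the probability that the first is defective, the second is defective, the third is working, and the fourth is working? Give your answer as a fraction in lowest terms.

7/99

Multiply the probability of each draw given the previous ones:
P = 7/12 × 6/11 × 5/10 × 4/9 = 840/11880 = 7/99.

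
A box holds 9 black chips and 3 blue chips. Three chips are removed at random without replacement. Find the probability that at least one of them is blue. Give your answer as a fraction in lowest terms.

34/55

P(no blue) = 9/12 × 8/11 × 7/10 = 504/1320 = 21/55.
P(at least one) = 1 − 21/55 = 34/55.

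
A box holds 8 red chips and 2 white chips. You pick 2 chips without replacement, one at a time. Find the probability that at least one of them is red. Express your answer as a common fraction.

P(no red) = 2/10 × 1/9 = 2/90 = 1/45.
P(at least one) = 1 − 1/45 = 44/45.

44/45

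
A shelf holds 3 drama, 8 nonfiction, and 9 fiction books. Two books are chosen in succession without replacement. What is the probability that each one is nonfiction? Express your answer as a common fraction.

P(all nonfiction) = 8/20 × 7/19 = 56/380 = 14/95.

14/95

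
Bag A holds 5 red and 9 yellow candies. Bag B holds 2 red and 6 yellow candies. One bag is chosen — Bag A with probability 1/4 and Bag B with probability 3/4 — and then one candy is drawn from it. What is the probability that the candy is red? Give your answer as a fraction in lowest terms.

From Bag A: P(red) = 5/14.
From Bag B: P(red) = 2/8.
Total probability = (1/4)(5/14) + (3/4)(2/8) = 31/112.

31/112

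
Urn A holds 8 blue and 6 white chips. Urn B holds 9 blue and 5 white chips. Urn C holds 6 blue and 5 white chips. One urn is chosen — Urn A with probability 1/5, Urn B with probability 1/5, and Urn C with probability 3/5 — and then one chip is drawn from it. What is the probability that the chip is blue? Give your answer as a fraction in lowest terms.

439/770

From Urn A: P(blue) = 8/14.
From Urn B: P(blue) = 9/14.
From Urn C: P(blue) = 6/11.
Total probability = (1/5)(8/14) + (1/5)(9/14) + (3/5)(6/11) = 439/770.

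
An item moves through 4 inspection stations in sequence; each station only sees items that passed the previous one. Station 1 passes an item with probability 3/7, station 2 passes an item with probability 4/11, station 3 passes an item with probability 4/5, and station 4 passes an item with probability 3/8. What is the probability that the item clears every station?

Each stage is reached only if all earlier stages succeed, so
P = 3/7 × 4/11 × 4/5 × 3/8 = 144/3080 = 18/385.

18/385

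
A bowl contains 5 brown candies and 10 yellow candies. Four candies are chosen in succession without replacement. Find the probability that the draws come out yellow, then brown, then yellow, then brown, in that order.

Multiply the probability of each draw given the previous ones:
P = 10/15 × 5/14 × 9/13 × 4/12 = 1800/32760 = 5/91.

5/91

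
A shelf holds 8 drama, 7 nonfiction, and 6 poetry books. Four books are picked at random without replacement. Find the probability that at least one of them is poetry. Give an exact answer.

P(no poetry) = 15/21 × 14/20 × 13/19 × 12/18 = 32760/143640 = 13/57.
P(at least one) = 1 − 13/57 = 44/57.

44/57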